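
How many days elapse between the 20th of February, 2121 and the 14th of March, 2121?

February 2121: 28 − 20 = 8 days remain (2121 is not a leap year, so February has 28 days).
March 1–14, 2121: 14 days.
Total: 8 + 14 = 22 days.

22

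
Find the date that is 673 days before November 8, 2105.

January 5, 2104

Count 673 days before November 8, 2105:
January 5, 2104 → January 5, 2105: 366 days (2104 is a leap year).
January 2105: 31 − 5 = 26 days remain.
Then 9 full months totalling 273 days.
November 1–8, 2105: 8 days.
Residual: 307 days.
Total: 673 days.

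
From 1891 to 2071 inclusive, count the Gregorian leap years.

Years divisible by 4: 1892, 1896, …, 2068 — 45 in all.
Of these, 1900 is divisible by 100 but not 400, so not leap.
2000 is divisible by 400, so still leap.
Leap years: 45 − 1 = 44.

44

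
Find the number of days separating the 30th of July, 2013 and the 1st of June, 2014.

306

July 2013: 31 − 30 = 1 day remains.
Then 10 full months totalling 304 days.
June 1, 2014: 1 day.
Total: 1 + 304 + 1 = 306 days.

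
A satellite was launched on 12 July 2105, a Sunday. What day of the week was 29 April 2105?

Wednesday

Count forward from the earlier date (April 29, 2105) to the later (July 12, 2105):
April 2105: 30 − 29 = 1 day remains.
Then May (31), June (30): 31 + 30 = 61 days.
July 1–12, 2105: 12 days.
Total: 1 + 61 + 12 = 74 days.
74 mod 7 = 4, so 4 days before Sunday is Wednesday.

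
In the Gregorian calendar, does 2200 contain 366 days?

No

2200 is not a leap year (divisible by 100 but not 400).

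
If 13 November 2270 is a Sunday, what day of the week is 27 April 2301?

From November 13, 2270 to November 13, 2300: 30 years, of which 7 contain a Feb 29 — 23×365 + 7×366 = 10957 days.
(2300 is not a leap year (divisible by 100 but not 400).)
November 2300: 30 − 13 = 17 days remain.
Then December (31), January (31), February 2301 (28), March (31): 31 + 31 + 28 + 31 = 121 days.
April 1–27, 2301: 27 days.
Residual: 165 days.
Total: 11122 days.
11122 mod 7 = 6, so 6 days after Sunday is Saturday.

Saturday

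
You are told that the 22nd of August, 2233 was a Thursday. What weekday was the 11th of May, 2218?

Count forward from the earlier date (May 11, 2218) to the later (August 22, 2233):
Day-of-year of May 11, 2218: 131.
Day-of-year of August 22, 2233: 234.
2218 has 365 days, so 365 − 131 = 234 days remain in 2218.
Full years 2219–2232: 10 common + 4 leap = 10×365 + 4×366 = 5114 days.
Total: 234 + 5114 + 234 = 5582 days.
5582 mod 7 = 3, so 3 days before Thursday is Monday.

Monday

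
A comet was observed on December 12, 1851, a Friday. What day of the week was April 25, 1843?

Tuesday

Count forward from the earlier date (April 25, 1843) to the later (December 12, 1851):
Day-of-year of April 25, 1843: 115.
Day-of-year of December 12, 1851: 346.
1843 has 365 days, so 365 − 115 = 250 days remain in 1843.
Full years 1844–1850: 5 common + 2 leap = 5×365 + 2×366 = 2557 days.
Total: 250 + 2557 + 346 = 3153 days.
3153 mod 7 = 3, so 3 days before Friday is Tuesday.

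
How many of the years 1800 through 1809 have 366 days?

2

Years divisible by 4 in [1800, 1809]: 1800, 1804, 1808.
Of these, 1800 is divisible by 100 but not 400, so not leap.
Leap years: 3 − 1 = 2.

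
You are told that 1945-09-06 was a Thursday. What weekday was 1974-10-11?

Day-of-year of September 6, 1945: 249.
Day-of-year of October 11, 1974: 284.
1945 has 365 days, so 365 − 249 = 116 days remain in 1945.
Full years 1946–1973: 21 common + 7 leap = 21×365 + 7×366 = 10227 days.
Total: 116 + 10227 + 284 = 10627 days.
10627 mod 7 = 1, so 1 day after Thursday is Friday.

Friday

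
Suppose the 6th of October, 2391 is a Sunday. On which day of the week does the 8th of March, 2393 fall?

October 2391: 31 − 6 = 25 days remain.
Then 16 full months totalling 486 days.
March 1–8, 2393: 8 days.
Total: 25 + 486 + 8 = 519 days.
519 mod 7 = 1, so 1 day after Sunday is Monday.

Monday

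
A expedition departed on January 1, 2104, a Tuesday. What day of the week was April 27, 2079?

Count forward from the earlier date (April 27, 2079) to the later (January 1, 2104):
Day-of-year of April 27, 2079: 117.
Day-of-year of January 1, 2104: 1.
2079 has 365 days, so 365 − 117 = 248 days remain in 2079.
Full years 2080–2103: 19 common + 5 leap = 19×365 + 5×366 = 8765 days.
Total: 248 + 8765 + 1 = 9014 days.
9014 mod 7 = 5, so 5 days before Tuesday is Thursday.

Thursday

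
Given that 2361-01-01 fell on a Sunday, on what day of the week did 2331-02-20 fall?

Count forward from the earlier date (February 20, 2331) to the later (January 1, 2361):
Day-of-year of February 20, 2331: 51.
Day-of-year of January 1, 2361: 1.
2331 has 365 days, so 365 − 51 = 314 days remain in 2331.
Full years 2332–2360: 21 common + 8 leap = 21×365 + 8×366 = 10593 days.
Total: 314 + 10593 + 1 = 10908 days.
10908 mod 7 = 2, so 2 days before Sunday is Friday.

Friday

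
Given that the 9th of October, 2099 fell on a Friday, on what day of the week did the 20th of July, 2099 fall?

Count forward from the earlier date (July 20, 2099) to the later (October 9, 2099):
July 2099: 31 − 20 = 11 days remain.
Then August (31), September (30): 31 + 30 = 61 days.
October 1–9, 2099: 9 days.
Total: 11 + 61 + 9 = 81 days.
81 mod 7 = 4, so 4 days before Friday is Monday.

Monday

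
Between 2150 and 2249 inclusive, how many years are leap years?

24

Years divisible by 4: 2152, 2156, …, 2248 — 25 in all.
Of these, 2200 is divisible by 100 but not 400, so not leap.
Leap years: 25 − 1 = 24.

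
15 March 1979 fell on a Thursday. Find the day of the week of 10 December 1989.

Day-of-year of March 15, 1979: 74.
Day-of-year of December 10, 1989: 344.
1979 has 365 days, so 365 − 74 = 291 days remain in 1979.
Full years 1980–1988: 6 common + 3 leap = 6×365 + 3×366 = 3288 days.
Total: 291 + 3288 + 344 = 3923 days.
3923 mod 7 = 3, so 3 days after Thursday is Sunday.

Sunday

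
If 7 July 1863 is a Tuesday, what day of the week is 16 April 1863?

Thursday

Count forward from the earlier date (April 16, 1863) to the later (July 7, 1863):
April 1863: 30 − 16 = 14 days remain.
Then May (31), June (30): 31 + 30 = 61 days.
July 1–7, 1863: 7 days.
Total: 14 + 61 + 7 = 82 days.
82 mod 7 = 5, so 5 days before Tuesday is Thursday.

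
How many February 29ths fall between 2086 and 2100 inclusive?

Years divisible by 4 in [2086, 2100]: 2088, 2092, 2096, 2100.
Of these, 2100 is divisible by 100 but not 400, so not leap.
Leap years: 4 − 1 = 3.

3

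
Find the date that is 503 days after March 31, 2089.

August 16, 2090

Count 503 days after March 31, 2089:
Day-of-year of March 31, 2089: 90.
Day-of-year of August 16, 2090: 228.
2089 has 365 days, so 365 − 90 = 275 days remain in 2089.
Total: 275 + 228 = 503 days.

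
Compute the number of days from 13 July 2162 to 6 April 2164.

Day-of-year of July 13, 2162: 194.
Day-of-year of April 6, 2164: 97.
2162 has 365 days, so 365 − 194 = 171 days remain in 2162.
Full years: 2163: 365. Sum = 365.
Total: 171 + 365 + 97 = 633 days.

633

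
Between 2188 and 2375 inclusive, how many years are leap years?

Years divisible by 4: 2188, 2192, …, 2372 — 47 in all.
Of these, 2200, 2300 are divisible by 100 but not 400, so not leap.
Leap years: 47 − 2 = 45.

45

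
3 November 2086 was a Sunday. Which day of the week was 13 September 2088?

November 3, 2086 → November 3, 2087: 365 days.
November 2087: 30 − 3 = 27 days remain.
Then 9 full months totalling 275 days.
September 1–13, 2088: 13 days.
Residual: 315 days.
Total: 680 days.
680 mod 7 = 1, so 1 day after Sunday is Monday.

Monday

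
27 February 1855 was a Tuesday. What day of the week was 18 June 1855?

Monday

February 1855: 28 − 27 = 1 day remains (1855 is not a leap year, so February has 28 days).
Then March (31), April (30), May (31): 31 + 30 + 31 = 92 days.
June 1–18, 1855: 18 days.
Total: 1 + 92 + 18 = 111 days.
111 mod 7 = 6, so 6 days after Tuesday is Monday.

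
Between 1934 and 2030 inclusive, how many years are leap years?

Years divisible by 4: 1936, 1940, …, 2028 — 24 in all.
2000 is divisible by 400, so still leap.
No century exceptions apply. Count: 24.

24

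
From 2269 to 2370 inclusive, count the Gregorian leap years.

24

Years divisible by 4: 2272, 2276, …, 2368 — 25 in all.
Of these, 2300 is divisible by 100 but not 400, so not leap.
Leap years: 25 − 1 = 24.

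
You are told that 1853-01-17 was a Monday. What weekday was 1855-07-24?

January 17, 1853 → January 17, 1854: 365 days.
January 17, 1854 → January 17, 1855: 365 days.
January 1855: 31 − 17 = 14 days remain.
Then February 1855 (28), March (31), April (30), May (31), June (30): 28 + 31 + 30 + 31 + 30 = 150 days.
July 1–24, 1855: 24 days.
Residual: 188 days.
Total: 918 days.
918 mod 7 = 1, so 1 day after Monday is Tuesday.

Tuesday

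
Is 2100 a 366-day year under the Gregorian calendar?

No

2100 is not a leap year (divisible by 100 but not 400).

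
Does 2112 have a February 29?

2112 is a leap year.

Yes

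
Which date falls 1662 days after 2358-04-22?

2362-11-09

Count 1662 days after April 22, 2358:
April 22, 2358 → April 22, 2359: 365 days.
April 22, 2359 → April 22, 2360: 366 days (2360 is a leap year).
April 22, 2360 → April 22, 2361: 365 days.
April 22, 2361 → April 22, 2362: 365 days.
April 2362: 30 − 22 = 8 days remain.
Then May (31), June (30), July (31), August (31), September (30), October (31): 31 + 30 + 31 + 31 + 30 + 31 = 184 days.
November 1–9, 2362: 9 days.
Residual: 201 days.
Total: 1662 days.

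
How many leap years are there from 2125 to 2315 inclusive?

Years divisible by 4: 2128, 2132, …, 2312 — 47 in all.
Of these, 2200, 2300 are divisible by 100 but not 400, so not leap.
Leap years: 47 − 2 = 45.

45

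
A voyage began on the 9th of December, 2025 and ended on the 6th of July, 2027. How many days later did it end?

574

Day-of-year of December 9, 2025: 343.
Day-of-year of July 6, 2027: 187.
2025 has 365 days, so 365 − 343 = 22 days remain in 2025.
Full years: 2026: 365. Sum = 365.
Total: 22 + 365 + 187 = 574 days.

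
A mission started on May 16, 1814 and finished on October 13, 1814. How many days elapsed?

May 1814: 31 − 16 = 15 days remain.
Then June (30), July (31), August (31), September (30): 30 + 31 + 31 + 30 = 122 days.
October 1–13, 1814: 13 days.
Total: 15 + 122 + 13 = 150 days.

150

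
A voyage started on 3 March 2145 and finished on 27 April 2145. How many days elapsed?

55

March 2145: 31 − 3 = 28 days remain.
April 1–27, 2145: 27 days.
Total: 28 + 27 = 55 days.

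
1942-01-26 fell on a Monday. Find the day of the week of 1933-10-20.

Friday

Count forward from the earlier date (October 20, 1933) to the later (January 26, 1942):
Day-of-year of October 20, 1933: 293.
Day-of-year of January 26, 1942: 26.
1933 has 365 days, so 365 − 293 = 72 days remain in 1933.
Full years 1934–1941: 6 common + 2 leap = 6×365 + 2×366 = 2922 days.
Total: 72 + 2922 + 26 = 3020 days.
3020 mod 7 = 3, so 3 days before Monday is Friday.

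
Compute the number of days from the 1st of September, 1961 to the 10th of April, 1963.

586

September 1, 1961 → September 1, 1962: 365 days.
September 1962: 30 − 1 = 29 days remain.
Then October (31), November (30), December (31), January (31), February 1963 (28), March (31): 31 + 30 + 31 + 31 + 28 + 31 = 182 days.
April 1–10, 1963: 10 days.
Residual: 221 days.
Total: 586 days.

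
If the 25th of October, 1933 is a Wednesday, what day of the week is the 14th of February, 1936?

Friday

Day-of-year of October 25, 1933: 298.
Day-of-year of February 14, 1936: 45.
1933 has 365 days, so 365 − 298 = 67 days remain in 1933.
Full years: 1934: 365; 1935: 365. Sum = 730.
Total: 67 + 730 + 45 = 842 days.
842 mod 7 = 2, so 2 days after Wednesday is Friday.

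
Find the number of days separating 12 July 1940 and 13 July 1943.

Day-of-year of July 12, 1940: 194.
Day-of-year of July 13, 1943: 194.
1940 has 366 days, so 366 − 194 = 172 days remain in 1940.
Full years: 1941: 365; 1942: 365. Sum = 730.
Total: 172 + 730 + 194 = 1096 days.

1096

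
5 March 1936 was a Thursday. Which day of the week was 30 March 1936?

Monday

Within March 1936: 30 − 5 = 25 days.
25 mod 7 = 4, so 4 days after Thursday is Monday.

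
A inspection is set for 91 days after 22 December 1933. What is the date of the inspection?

23 March 1934

Count 91 days after December 22, 1933:
December 1933: 31 − 22 = 9 days remain.
Then January (31), February 1934 (28): 31 + 28 = 59 days.
March 1–23, 1934: 23 days.
Total: 9 + 59 + 23 = 91 days.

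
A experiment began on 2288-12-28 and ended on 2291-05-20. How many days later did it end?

Day-of-year of December 28, 2288: 363.
Day-of-year of May 20, 2291: 140.
2288 has 366 days, so 366 − 363 = 3 days remain in 2288.
Full years: 2289: 365; 2290: 365. Sum = 730.
Total: 3 + 730 + 140 = 873 days.

873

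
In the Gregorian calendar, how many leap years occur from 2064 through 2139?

Years divisible by 4: 2064, 2068, …, 2136 — 19 in all.
Of these, 2100 is divisible by 100 but not 400, so not leap.
Leap years: 19 − 1 = 18.

18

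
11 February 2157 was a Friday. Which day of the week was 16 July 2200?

Wednesday

Day-of-year of February 11, 2157: 42.
Day-of-year of July 16, 2200: 197.
2157 has 365 days, so 365 − 42 = 323 days remain in 2157.
Full years 2158–2199: 32 common + 10 leap = 32×365 + 10×366 = 15340 days.
Total: 323 + 15340 + 197 = 15860 days.
15860 mod 7 = 5, so 5 days after Friday is Wednesday.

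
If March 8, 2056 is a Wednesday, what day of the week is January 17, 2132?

From March 8, 2056 to March 8, 2131: 75 years, of which 17 contain a Feb 29 — 58×365 + 17×366 = 27392 days.
(2100 is not a leap year (divisible by 100 but not 400).)
March 2131: 31 − 8 = 23 days remain.
Then 9 full months totalling 275 days.
January 1–17, 2132: 17 days.
Residual: 315 days.
Total: 27707 days.
27707 mod 7 = 1, so 1 day after Wednesday is Thursday.

Thursday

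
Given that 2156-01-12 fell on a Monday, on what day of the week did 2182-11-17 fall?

Sunday

Day-of-year of January 12, 2156: 12.
Day-of-year of November 17, 2182: 321.
2156 has 366 days, so 366 − 12 = 354 days remain in 2156.
Full years 2157–2181: 19 common + 6 leap = 19×365 + 6×366 = 9131 days.
Total: 354 + 9131 + 321 = 9806 days.
9806 mod 7 = 6, so 6 days after Monday is Sunday.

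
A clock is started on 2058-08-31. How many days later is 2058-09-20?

20

August 2058: 31 − 31 = 0 days remain.
September 1–20, 2058: 20 days.
Total: 0 + 20 = 20 days.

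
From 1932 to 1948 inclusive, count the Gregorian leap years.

5

Years divisible by 4 in [1932, 1948]: 1932, 1936, 1940, 1944, 1948.
No century exceptions apply. Count: 5.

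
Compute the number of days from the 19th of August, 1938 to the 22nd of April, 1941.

August 19, 1938 → August 19, 1939: 365 days.
August 19, 1939 → August 19, 1940: 366 days (1940 is a leap year).
August 1940: 31 − 19 = 12 days remain.
Then September (30), October (31), November (30), December (31), January (31), February 1941 (28), March (31): 30 + 31 + 30 + 31 + 31 + 28 + 31 = 212 days.
April 1–22, 1941: 22 days.
Residual: 246 days.
Total: 977 days.

977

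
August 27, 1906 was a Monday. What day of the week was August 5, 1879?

Tuesday

Count forward from the earlier date (August 5, 1879) to the later (August 27, 1906):
Day-of-year of August 5, 1879: 217.
Day-of-year of August 27, 1906: 239.
1879 has 365 days, so 365 − 217 = 148 days remain in 1879.
Full years 1880–1905: 20 common + 6 leap = 20×365 + 6×366 = 9496 days.
Total: 148 + 9496 + 239 = 9883 days.
9883 mod 7 = 6, so 6 days before Monday is Tuesday.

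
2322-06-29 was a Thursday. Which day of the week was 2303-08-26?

Wednesday

Count forward from the earlier date (August 26, 2303) to the later (June 29, 2322):
Day-of-year of August 26, 2303: 238.
Day-of-year of June 29, 2322: 180.
2303 has 365 days, so 365 − 238 = 127 days remain in 2303.
Full years 2304–2321: 13 common + 5 leap = 13×365 + 5×366 = 6575 days.
Total: 127 + 6575 + 180 = 6882 days.
6882 mod 7 = 1, so 1 day before Thursday is Wednesday.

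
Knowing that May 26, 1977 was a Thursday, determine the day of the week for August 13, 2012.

Day-of-year of May 26, 1977: 146.
Day-of-year of August 13, 2012: 226.
1977 has 365 days, so 365 − 146 = 219 days remain in 1977.
Full years 1978–2011: 26 common + 8 leap = 26×365 + 8×366 = 12418 days.
Total: 219 + 12418 + 226 = 12863 days.
12863 mod 7 = 4, so 4 days after Thursday is Monday.

Monday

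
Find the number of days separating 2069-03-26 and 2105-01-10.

13073

From March 26, 2069 to March 26, 2104: 35 years, of which 8 contain a Feb 29 — 27×365 + 8×366 = 12783 days.
(2100 is not a leap year (divisible by 100 but not 400).)
March 2104: 31 − 26 = 5 days remain.
Then 9 full months totalling 275 days.
January 1–10, 2105: 10 days.
Residual: 290 days.
Total: 13073 days.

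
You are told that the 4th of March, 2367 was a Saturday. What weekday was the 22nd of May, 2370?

Friday

March 4, 2367 → March 4, 2368: 366 days (2368 is a leap year).
March 4, 2368 → March 4, 2369: 365 days.
March 4, 2369 → March 4, 2370: 365 days.
March 2370: 31 − 4 = 27 days remain.
Then April (30): 30 days.
May 1–22, 2370: 22 days.
Residual: 79 days.
Total: 1175 days.
1175 mod 7 = 6, so 6 days after Saturday is Friday.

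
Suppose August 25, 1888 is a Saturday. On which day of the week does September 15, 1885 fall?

Tuesday

Count forward from the earlier date (September 15, 1885) to the later (August 25, 1888):
September 15, 1885 → September 15, 1886: 365 days.
September 15, 1886 → September 15, 1887: 365 days.
September 1887: 30 − 15 = 15 days remain.
Then 10 full months totalling 305 days.
August 1–25, 1888: 25 days.
Residual: 345 days.
Total: 1075 days.
1075 mod 7 = 4, so 4 days before Saturday is Tuesday.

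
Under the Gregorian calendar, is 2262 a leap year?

No

2262 is not a leap year.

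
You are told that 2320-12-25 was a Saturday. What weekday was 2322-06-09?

Friday

December 2320: 31 − 25 = 6 days remain.
Then 17 full months totalling 516 days.
June 1–9, 2322: 9 days.
Total: 6 + 516 + 9 = 531 days.
531 mod 7 = 6, so 6 days after Saturday is Friday.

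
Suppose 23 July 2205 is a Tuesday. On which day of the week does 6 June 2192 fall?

Count forward from the earlier date (June 6, 2192) to the later (July 23, 2205):
From June 6, 2192 to June 6, 2205: 13 years, of which 2 contain a Feb 29 — 11×365 + 2×366 = 4747 days.
(2200 is not a leap year (divisible by 100 but not 400).)
June 2205: 30 − 6 = 24 days remain.
July 1–23, 2205: 23 days.
Residual: 47 days.
Total: 4794 days.
4794 mod 7 = 6, so 6 days before Tuesday is Wednesday.

Wednesday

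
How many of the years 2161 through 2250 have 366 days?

Years divisible by 4: 2164, 2168, …, 2248 — 22 in all.
Of these, 2200 is divisible by 100 but not 400, so not leap.
Leap years: 22 − 1 = 21.

21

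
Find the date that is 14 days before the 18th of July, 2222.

the 4th of July, 2222

Count 14 days before July 18, 2222:
Within July 2222: 18 − 4 = 14 days.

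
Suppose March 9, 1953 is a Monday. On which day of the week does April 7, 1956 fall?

Day-of-year of March 9, 1953: 68.
Day-of-year of April 7, 1956: 98.
1953 has 365 days, so 365 − 68 = 297 days remain in 1953.
Full years: 1954: 365; 1955: 365. Sum = 730.
Total: 297 + 730 + 98 = 1125 days.
1125 mod 7 = 5, so 5 days after Monday is Saturday.

Saturday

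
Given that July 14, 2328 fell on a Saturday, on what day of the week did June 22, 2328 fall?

Friday

Count forward from the earlier date (June 22, 2328) to the later (July 14, 2328):
June 2328: 30 − 22 = 8 days remain.
July 1–14, 2328: 14 days.
Total: 8 + 14 = 22 days.
22 mod 7 = 1, so 1 day before Saturday is Friday.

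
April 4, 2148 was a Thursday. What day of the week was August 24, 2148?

April 2148: 30 − 4 = 26 days remain.
Then May (31), June (30), July (31): 31 + 30 + 31 = 92 days.
August 1–24, 2148: 24 days.
Total: 26 + 92 + 24 = 142 days.
142 mod 7 = 2, so 2 days after Thursday is Saturday.

Saturday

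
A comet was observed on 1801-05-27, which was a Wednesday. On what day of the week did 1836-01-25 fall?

Monday

From May 27, 1801 to May 27, 1835: 34 years, of which 8 contain a Feb 29 — 26×365 + 8×366 = 12418 days.
May 1835: 31 − 27 = 4 days remain.
Then June (30), July (31), August (31), September (30), October (31), November (30), December (31): 30 + 31 + 31 + 30 + 31 + 30 + 31 = 214 days.
January 1–25, 1836: 25 days.
Residual: 243 days.
Total: 12661 days.
12661 mod 7 = 5, so 5 days after Wednesday is Monday.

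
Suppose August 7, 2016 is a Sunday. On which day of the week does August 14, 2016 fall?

Within August 2016: 14 − 7 = 7 days.
7 is a multiple of 7, so August 14, 2016 falls on the same weekday: Sunday.

Sunday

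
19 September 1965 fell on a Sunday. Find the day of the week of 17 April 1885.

Count forward from the earlier date (April 17, 1885) to the later (September 19, 1965):
Day-of-year of April 17, 1885: 107.
Day-of-year of September 19, 1965: 262.
1885 has 365 days, so 365 − 107 = 258 days remain in 1885.
Full years 1886–1964: 60 common + 19 leap = 60×365 + 19×366 = 28854 days.
Total: 258 + 28854 + 262 = 29374 days.
29374 mod 7 = 2, so 2 days before Sunday is Friday.

Friday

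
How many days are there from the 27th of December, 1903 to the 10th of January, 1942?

13894

From December 27, 1903 to December 27, 1941: 38 years, of which 10 contain a Feb 29 — 28×365 + 10×366 = 13880 days.
December 1941: 31 − 27 = 4 days remain.
January 1–10, 1942: 10 days.
Residual: 14 days.
Total: 13894 days.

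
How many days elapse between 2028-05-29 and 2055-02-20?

9763

From May 29, 2028 to May 29, 2054: 26 years, of which 6 contain a Feb 29 — 20×365 + 6×366 = 9496 days.
May 2054: 31 − 29 = 2 days remain.
Then June (30), July (31), August (31), September (30), October (31), November (30), December (31), January (31): 30 + 31 + 31 + 30 + 31 + 30 + 31 + 31 = 245 days.
February 1–20, 2055: 20 days (2055 is not a leap year).
Residual: 267 days.
Total: 9763 days.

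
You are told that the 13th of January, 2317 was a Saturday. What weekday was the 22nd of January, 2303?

Thursday

Count forward from the earlier date (January 22, 2303) to the later (January 13, 2317):
From January 22, 2303 to January 22, 2316: 13 years, of which 3 contain a Feb 29 — 10×365 + 3×366 = 4748 days.
January 2316: 31 − 22 = 9 days remain.
Then 11 full months totalling 335 days.
January 1–13, 2317: 13 days.
Residual: 357 days.
Total: 5105 days.
5105 mod 7 = 2, so 2 days before Saturday is Thursday.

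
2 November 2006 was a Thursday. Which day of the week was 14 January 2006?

Saturday

Count forward from the earlier date (January 14, 2006) to the later (November 2, 2006):
January 2006: 31 − 14 = 17 days remain.
Then 9 full months totalling 273 days.
November 1–2, 2006: 2 days.
Total: 17 + 273 + 2 = 292 days.
292 mod 7 = 5, so 5 days before Thursday is Saturday.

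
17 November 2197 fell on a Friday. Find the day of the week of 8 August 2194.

Count forward from the earlier date (August 8, 2194) to the later (November 17, 2197):
Day-of-year of August 8, 2194: 220.
Day-of-year of November 17, 2197: 321.
2194 has 365 days, so 365 − 220 = 145 days remain in 2194.
Full years: 2195: 365; 2196: 366. Sum = 731.
Total: 145 + 731 + 321 = 1197 days.
1197 is a multiple of 7, so 8 August 2194 falls on the same weekday: Friday.

Friday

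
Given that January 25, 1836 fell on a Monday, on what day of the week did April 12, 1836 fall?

January 1836: 31 − 25 = 6 days remain.
Then February 1836 (29), March (31): 29 + 31 = 60 days.
April 1–12, 1836: 12 days.
Total: 6 + 60 + 12 = 78 days.
78 mod 7 = 1, so 1 day after Monday is Tuesday.

Tuesday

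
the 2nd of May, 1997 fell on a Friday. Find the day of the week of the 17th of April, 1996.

Wednesday

Count forward from the earlier date (April 17, 1996) to the later (May 2, 1997):
April 17, 1996 → April 17, 1997: 365 days.
April 1997: 30 − 17 = 13 days remain.
May 1–2, 1997: 2 days.
Residual: 15 days.
Total: 380 days.
380 mod 7 = 2, so 2 days before Friday is Wednesday.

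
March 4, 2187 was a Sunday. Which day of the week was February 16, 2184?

Count forward from the earlier date (February 16, 2184) to the later (March 4, 2187):
February 16, 2184 → February 16, 2185: 366 days (2184 is a leap year).
February 16, 2185 → February 16, 2186: 365 days.
February 16, 2186 → February 16, 2187: 365 days.
February 2187: 28 − 16 = 12 days remain (2187 is not a leap year, so February has 28 days).
March 1–4, 2187: 4 days.
Residual: 16 days.
Total: 1112 days.
1112 mod 7 = 6, so 6 days before Sunday is Monday.

Monday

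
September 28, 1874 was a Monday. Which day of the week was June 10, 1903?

From September 28, 1874 to September 28, 1902: 28 years, of which 6 contain a Feb 29 — 22×365 + 6×366 = 10226 days.
(1900 is not a leap year (divisible by 100 but not 400).)
September 1902: 30 − 28 = 2 days remain.
Then October (31), November (30), December (31), January (31), February 1903 (28), March (31), April (30), May (31): 31 + 30 + 31 + 31 + 28 + 31 + 30 + 31 = 243 days.
June 1–10, 1903: 10 days.
Residual: 255 days.
Total: 10481 days.
10481 mod 7 = 2, so 2 days after Monday is Wednesday.

Wednesday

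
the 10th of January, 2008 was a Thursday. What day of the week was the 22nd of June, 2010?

January 2008: 31 − 10 = 21 days remain.
Then 28 full months totalling 851 days.
June 1–22, 2010: 22 days.
Total: 21 + 851 + 22 = 894 days.
894 mod 7 = 5, so 5 days after Thursday is Tuesday.

Tuesday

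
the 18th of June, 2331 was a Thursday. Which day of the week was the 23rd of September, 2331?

June 2331: 30 − 18 = 12 days remain.
Then July (31), August (31): 31 + 31 = 62 days.
September 1–23, 2331: 23 days.
Total: 12 + 62 + 23 = 97 days.
97 mod 7 = 6, so 6 days after Thursday is Wednesday.

Wednesday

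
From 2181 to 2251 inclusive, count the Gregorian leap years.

Years divisible by 4: 2184, 2188, …, 2248 — 17 in all.
Of these, 2200 is divisible by 100 but not 400, so not leap.
Leap years: 17 − 1 = 16.

16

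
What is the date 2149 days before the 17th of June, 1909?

the 30th of July, 1903

Count 2149 days before June 17, 1909:
July 30, 1903 → July 30, 1904: 366 days (1904 is a leap year).
July 30, 1904 → July 30, 1905: 365 days.
July 30, 1905 → July 30, 1906: 365 days.
July 30, 1906 → July 30, 1907: 365 days.
July 30, 1907 → July 30, 1908: 366 days (1908 is a leap year).
July 1908: 31 − 30 = 1 day remains.
Then 10 full months totalling 304 days.
June 1–17, 1909: 17 days.
Residual: 322 days.
Total: 2149 days.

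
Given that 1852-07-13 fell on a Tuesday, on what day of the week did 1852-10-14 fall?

Thursday

July 1852: 31 − 13 = 18 days remain.
Then August (31), September (30): 31 + 30 = 61 days.
October 1–14, 1852: 14 days.
Total: 18 + 61 + 14 = 93 days.
93 mod 7 = 2, so 2 days after Tuesday is Thursday.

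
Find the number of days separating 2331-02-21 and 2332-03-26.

399

February 21, 2331 → February 21, 2332: 365 days.
February 2332: 29 − 21 = 8 days remain (2332 is a leap year, so February has 29 days).
March 1–26, 2332: 26 days.
Residual: 34 days.
Total: 399 days.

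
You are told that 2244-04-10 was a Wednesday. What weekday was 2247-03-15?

Monday

Day-of-year of April 10, 2244: 101.
Day-of-year of March 15, 2247: 74.
2244 has 366 days, so 366 − 101 = 265 days remain in 2244.
Full years: 2245: 365; 2246: 365. Sum = 730.
Total: 265 + 730 + 74 = 1069 days.
1069 mod 7 = 5, so 5 days after Wednesday is Monday.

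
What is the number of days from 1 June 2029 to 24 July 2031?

783

June 2029: 30 − 1 = 29 days remain.
Then 24 full months totalling 730 days.
July 1–24, 2031: 24 days.
Total: 29 + 730 + 24 = 783 days.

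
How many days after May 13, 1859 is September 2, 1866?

2669

From May 13, 1859 to May 13, 1866: 7 years, of which 2 contain a Feb 29 — 5×365 + 2×366 = 2557 days.
May 1866: 31 − 13 = 18 days remain.
Then June (30), July (31), August (31): 30 + 31 + 31 = 92 days.
September 1–2, 1866: 2 days.
Residual: 112 days.
Total: 2669 days.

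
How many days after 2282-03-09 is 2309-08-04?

10009

Day-of-year of March 9, 2282: 68.
Day-of-year of August 4, 2309: 216.
2282 has 365 days, so 365 − 68 = 297 days remain in 2282.
Full years 2283–2308: 20 common + 6 leap = 20×365 + 6×366 = 9496 days.
Total: 297 + 9496 + 216 = 10009 days.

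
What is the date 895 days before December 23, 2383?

July 11, 2381

Count 895 days before December 23, 2383:
July 11, 2381 → July 11, 2382: 365 days.
July 11, 2382 → July 11, 2383: 365 days.
July 2383: 31 − 11 = 20 days remain.
Then August (31), September (30), October (31), November (30): 31 + 30 + 31 + 30 = 122 days.
December 1–23, 2383: 23 days.
Residual: 165 days.
Total: 895 days.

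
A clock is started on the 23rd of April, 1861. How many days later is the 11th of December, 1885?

Day-of-year of April 23, 1861: 113.
Day-of-year of December 11, 1885: 345.
1861 has 365 days, so 365 − 113 = 252 days remain in 1861.
Full years 1862–1884: 17 common + 6 leap = 17×365 + 6×366 = 8401 days.
Total: 252 + 8401 + 345 = 8998 days.

8998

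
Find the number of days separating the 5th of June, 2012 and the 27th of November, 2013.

June 2012: 30 − 5 = 25 days remain.
Then 16 full months totalling 488 days.
November 1–27, 2013: 27 days.
Total: 25 + 488 + 27 = 540 days.

540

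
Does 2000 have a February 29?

2000 is a leap year (divisible by 400).

Yes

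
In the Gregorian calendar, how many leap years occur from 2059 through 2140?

20

Years divisible by 4: 2060, 2064, …, 2140 — 21 in all.
Of these, 2100 is divisible by 100 but not 400, so not leap.
Leap years: 21 − 1 = 20.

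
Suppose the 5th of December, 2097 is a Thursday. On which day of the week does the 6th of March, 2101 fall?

Sunday

December 5, 2097 → December 5, 2098: 365 days.
December 5, 2098 → December 5, 2099: 365 days.
December 5, 2099 → December 5, 2100: 365 days (2100 is not a leap year (divisible by 100 but not 400)).
December 2100: 31 − 5 = 26 days remain.
Then January (31), February 2101 (28): 31 + 28 = 59 days.
March 1–6, 2101: 6 days.
Residual: 91 days.
Total: 1186 days.
1186 mod 7 = 3, so 3 days after Thursday is Sunday.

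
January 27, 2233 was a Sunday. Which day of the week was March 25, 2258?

Thursday

From January 27, 2233 to January 27, 2258: 25 years, of which 6 contain a Feb 29 — 19×365 + 6×366 = 9131 days.
January 2258: 31 − 27 = 4 days remain.
Then February 2258 (28): 28 days.
March 1–25, 2258: 25 days.
Residual: 57 days.
Total: 9188 days.
9188 mod 7 = 4, so 4 days after Sunday is Thursday.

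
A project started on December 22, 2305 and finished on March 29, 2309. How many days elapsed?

1193

December 22, 2305 → December 22, 2306: 365 days.
December 22, 2306 → December 22, 2307: 365 days.
December 22, 2307 → December 22, 2308: 366 days (2308 is a leap year).
December 2308: 31 − 22 = 9 days remain.
Then January (31), February 2309 (28): 31 + 28 = 59 days.
March 1–29, 2309: 29 days.
Residual: 97 days.
Total: 1193 days.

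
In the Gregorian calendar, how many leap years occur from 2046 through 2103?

Years divisible by 4: 2048, 2052, …, 2100 — 14 in all.
Of these, 2100 is divisible by 100 but not 400, so not leap.
Leap years: 14 − 1 = 13.

13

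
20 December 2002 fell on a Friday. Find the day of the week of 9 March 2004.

December 20, 2002 → December 20, 2003: 365 days.
December 2003: 31 − 20 = 11 days remain.
Then January (31), February 2004 (29): 31 + 29 = 60 days.
March 1–9, 2004: 9 days.
Residual: 80 days.
Total: 445 days.
445 mod 7 = 4, so 4 days after Friday is Tuesday.

Tuesday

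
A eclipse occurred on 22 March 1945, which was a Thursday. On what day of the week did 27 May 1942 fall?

Count forward from the earlier date (May 27, 1942) to the later (March 22, 1945):
Day-of-year of May 27, 1942: 147.
Day-of-year of March 22, 1945: 81.
1942 has 365 days, so 365 − 147 = 218 days remain in 1942.
Full years: 1943: 365; 1944: 366. Sum = 731.
Total: 218 + 731 + 81 = 1030 days.
1030 mod 7 = 1, so 1 day before Thursday is Wednesday.

Wednesday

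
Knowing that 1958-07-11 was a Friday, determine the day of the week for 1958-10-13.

Monday

July 1958: 31 − 11 = 20 days remain.
Then August (31), September (30): 31 + 30 = 61 days.
October 1–13, 1958: 13 days.
Total: 20 + 61 + 13 = 94 days.
94 mod 7 = 3, so 3 days after Friday is Monday.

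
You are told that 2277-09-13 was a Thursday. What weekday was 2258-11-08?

Monday

Count forward from the earlier date (November 8, 2258) to the later (September 13, 2277):
From November 8, 2258 to November 8, 2276: 18 years, of which 5 contain a Feb 29 — 13×365 + 5×366 = 6575 days.
November 2276: 30 − 8 = 22 days remain.
Then 9 full months totalling 274 days.
September 1–13, 2277: 13 days.
Residual: 309 days.
Total: 6884 days.
6884 mod 7 = 3, so 3 days before Thursday is Monday.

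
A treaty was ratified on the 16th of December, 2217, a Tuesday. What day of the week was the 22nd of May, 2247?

Day-of-year of December 16, 2217: 350.
Day-of-year of May 22, 2247: 142.
2217 has 365 days, so 365 − 350 = 15 days remain in 2217.
Full years 2218–2246: 22 common + 7 leap = 22×365 + 7×366 = 10592 days.
Total: 15 + 10592 + 142 = 10749 days.
10749 mod 7 = 4, so 4 days after Tuesday is Saturday.

Saturday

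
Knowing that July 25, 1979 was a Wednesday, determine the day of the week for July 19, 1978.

Wednesday

Count forward from the earlier date (July 19, 1978) to the later (July 25, 1979):
July 19, 1978 → July 19, 1979: 365 days.
Within July 1979: 25 − 19 = 6 days.
Total: 371 days.
371 is a multiple of 7, so July 19, 1978 falls on the same weekday: Wednesday.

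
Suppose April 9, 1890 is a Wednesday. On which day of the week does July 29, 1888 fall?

Count forward from the earlier date (July 29, 1888) to the later (April 9, 1890):
July 1888: 31 − 29 = 2 days remain.
Then 20 full months totalling 608 days.
April 1–9, 1890: 9 days.
Total: 2 + 608 + 9 = 619 days.
619 mod 7 = 3, so 3 days before Wednesday is Sunday.

Sunday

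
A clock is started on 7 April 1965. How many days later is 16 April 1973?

Day-of-year of April 7, 1965: 97.
Day-of-year of April 16, 1973: 106.
1965 has 365 days, so 365 − 97 = 268 days remain in 1965.
Full years 1966–1972: 5 common + 2 leap = 5×365 + 2×366 = 2557 days.
Total: 268 + 2557 + 106 = 2931 days.

2931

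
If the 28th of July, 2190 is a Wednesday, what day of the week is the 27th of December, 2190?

Monday

July 2190: 31 − 28 = 3 days remain.
Then August (31), September (30), October (31), November (30): 31 + 30 + 31 + 30 = 122 days.
December 1–27, 2190: 27 days.
Total: 3 + 122 + 27 = 152 days.
152 mod 7 = 5, so 5 days after Wednesday is Monday.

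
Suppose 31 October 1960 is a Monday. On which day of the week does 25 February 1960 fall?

Count forward from the earlier date (February 25, 1960) to the later (October 31, 1960):
February 1960: 29 − 25 = 4 days remain (1960 is a leap year, so February has 29 days).
Then March (31), April (30), May (31), June (30), July (31), August (31), September (30): 31 + 30 + 31 + 30 + 31 + 31 + 30 = 214 days.
October 1–31, 1960: 31 days.
Total: 4 + 214 + 31 = 249 days.
249 mod 7 = 4, so 4 days before Monday is Thursday.

Thursday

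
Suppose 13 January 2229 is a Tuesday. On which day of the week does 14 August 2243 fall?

Monday

From January 13, 2229 to January 13, 2243: 14 years, of which 3 contain a Feb 29 — 11×365 + 3×366 = 5113 days.
January 2243: 31 − 13 = 18 days remain.
Then February 2243 (28), March (31), April (30), May (31), June (30), July (31): 28 + 31 + 30 + 31 + 30 + 31 = 181 days.
August 1–14, 2243: 14 days.
Residual: 213 days.
Total: 5326 days.
5326 mod 7 = 6, so 6 days after Tuesday is Monday.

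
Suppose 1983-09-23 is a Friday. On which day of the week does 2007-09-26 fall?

From September 23, 1983 to September 23, 2007: 24 years, of which 6 contain a Feb 29 — 18×365 + 6×366 = 8766 days.
(2000 is a leap year (divisible by 400).)
Within September 2007: 26 − 23 = 3 days.
Total: 8769 days.
8769 mod 7 = 5, so 5 days after Friday is Wednesday.

Wednesday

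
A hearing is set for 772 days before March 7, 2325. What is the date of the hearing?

January 25, 2323

Count 772 days before March 7, 2325:
January 2323: 31 − 25 = 6 days remain.
Then 25 full months totalling 759 days.
March 1–7, 2325: 7 days.
Total: 6 + 759 + 7 = 772 days.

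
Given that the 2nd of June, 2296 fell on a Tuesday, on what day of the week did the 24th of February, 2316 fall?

Thursday

From June 2, 2296 to June 2, 2315: 19 years, of which 3 contain a Feb 29 — 16×365 + 3×366 = 6938 days.
(2300 is not a leap year (divisible by 100 but not 400).)
June 2315: 30 − 2 = 28 days remain.
Then July (31), August (31), September (30), October (31), November (30), December (31), January (31): 31 + 31 + 30 + 31 + 30 + 31 + 31 = 215 days.
February 1–24, 2316: 24 days (2316 is a leap year).
Residual: 267 days.
Total: 7205 days.
7205 mod 7 = 2, so 2 days after Tuesday is Thursday.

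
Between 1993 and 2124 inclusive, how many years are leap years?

32

Years divisible by 4: 1996, 2000, …, 2124 — 33 in all.
Of these, 2100 is divisible by 100 but not 400, so not leap.
2000 is divisible by 400, so still leap.
Leap years: 33 − 1 = 32.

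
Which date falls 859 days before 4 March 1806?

27 October 1803

Count 859 days before March 4, 1806:
October 27, 1803 → October 27, 1804: 366 days (1804 is a leap year).
October 27, 1804 → October 27, 1805: 365 days.
October 1805: 31 − 27 = 4 days remain.
Then November (30), December (31), January (31), February 1806 (28): 30 + 31 + 31 + 28 = 120 days.
March 1–4, 1806: 4 days.
Residual: 128 days.
Total: 859 days.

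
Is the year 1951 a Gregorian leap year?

No

1951 is not a leap year.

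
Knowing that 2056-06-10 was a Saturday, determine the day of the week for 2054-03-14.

Saturday

Count forward from the earlier date (March 14, 2054) to the later (June 10, 2056):
Day-of-year of March 14, 2054: 73.
Day-of-year of June 10, 2056: 162.
2054 has 365 days, so 365 − 73 = 292 days remain in 2054.
Full years: 2055: 365. Sum = 365.
Total: 292 + 365 + 162 = 819 days.
819 is a multiple of 7, so 2054-03-14 falls on the same weekday: Saturday.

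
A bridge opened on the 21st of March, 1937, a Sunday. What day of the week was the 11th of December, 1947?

From March 21, 1937 to March 21, 1947: 10 years, of which 2 contain a Feb 29 — 8×365 + 2×366 = 3652 days.
March 1947: 31 − 21 = 10 days remain.
Then April (30), May (31), June (30), July (31), August (31), September (30), October (31), November (30): 30 + 31 + 30 + 31 + 31 + 30 + 31 + 30 = 244 days.
December 1–11, 1947: 11 days.
Residual: 265 days.
Total: 3917 days.
3917 mod 7 = 4, so 4 days after Sunday is Thursday.

Thursday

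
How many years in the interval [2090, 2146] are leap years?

Years divisible by 4: 2092, 2096, …, 2144 — 14 in all.
Of these, 2100 is divisible by 100 but not 400, so not leap.
Leap years: 14 − 1 = 13.

13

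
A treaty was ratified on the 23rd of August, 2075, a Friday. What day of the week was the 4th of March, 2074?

Sunday

Count forward from the earlier date (March 4, 2074) to the later (August 23, 2075):
March 2074: 31 − 4 = 27 days remain.
Then 16 full months totalling 487 days.
August 1–23, 2075: 23 days.
Total: 27 + 487 + 23 = 537 days.
537 mod 7 = 5, so 5 days before Friday is Sunday.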